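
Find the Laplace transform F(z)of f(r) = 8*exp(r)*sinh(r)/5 8/(5*z*(z - 2))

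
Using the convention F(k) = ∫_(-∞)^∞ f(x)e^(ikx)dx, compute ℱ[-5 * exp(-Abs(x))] -10/(k^2 + 1)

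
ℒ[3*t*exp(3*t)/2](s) 3/(2*(s - 3)^2)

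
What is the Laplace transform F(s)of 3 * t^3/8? 9/(4 * s^4)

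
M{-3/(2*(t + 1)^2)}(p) 3*pi*(p - 1)/(2*sin(pi*p))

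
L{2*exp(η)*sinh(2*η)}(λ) 4/((λ - 1)^2 - 4)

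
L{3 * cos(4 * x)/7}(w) 3 * w/(7 * (w^2 + 16))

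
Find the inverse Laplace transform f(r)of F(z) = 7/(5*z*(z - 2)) 7*exp(r)*sinh(r)/5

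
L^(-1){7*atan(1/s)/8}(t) 7*sin(t)/(8*t)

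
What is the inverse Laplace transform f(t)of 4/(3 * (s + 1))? 4 * exp(-t)/3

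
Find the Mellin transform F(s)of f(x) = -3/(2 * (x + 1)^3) -3 * pi * (s - 2) * (s - 1)/(4 * sin(pi * s))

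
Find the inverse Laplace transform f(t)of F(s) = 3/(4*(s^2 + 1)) 3*sin(t)/4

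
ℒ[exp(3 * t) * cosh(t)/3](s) (s - 3)/(3 * ((s - 3)^2 - 1))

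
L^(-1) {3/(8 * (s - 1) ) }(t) 3 * exp(t) /8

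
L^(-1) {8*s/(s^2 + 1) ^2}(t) 4*t*sin(t) 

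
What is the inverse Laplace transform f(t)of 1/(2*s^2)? t/2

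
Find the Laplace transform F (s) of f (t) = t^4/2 12/s^5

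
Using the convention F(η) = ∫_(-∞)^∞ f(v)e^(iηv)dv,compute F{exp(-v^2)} sqrt(pi)*exp(-η^2/4)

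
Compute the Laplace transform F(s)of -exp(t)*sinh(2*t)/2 -1/((s - 1)^2-4)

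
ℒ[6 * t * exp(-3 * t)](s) 6/(s + 3)^2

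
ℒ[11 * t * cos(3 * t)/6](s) 11 * (s^2 - 9)/(6 * (s^2 + 9)^2)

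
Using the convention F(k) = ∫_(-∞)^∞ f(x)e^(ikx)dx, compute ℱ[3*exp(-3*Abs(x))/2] 9/(k^2 + 9)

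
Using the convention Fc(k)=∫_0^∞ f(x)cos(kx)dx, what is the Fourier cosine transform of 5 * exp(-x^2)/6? 5 * sqrt(pi) * exp(-k^2/4)/12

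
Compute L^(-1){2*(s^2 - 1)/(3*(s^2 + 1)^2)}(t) 2*t*cos(t)/3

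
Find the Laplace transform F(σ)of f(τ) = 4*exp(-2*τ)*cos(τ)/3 4*(σ+2)/(3*((σ+2)^2+1))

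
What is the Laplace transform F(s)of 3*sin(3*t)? 9/(s^2 + 9)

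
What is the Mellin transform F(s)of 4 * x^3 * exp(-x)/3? 4 * gamma(s+3)/3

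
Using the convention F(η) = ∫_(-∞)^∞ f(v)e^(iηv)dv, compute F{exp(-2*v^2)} sqrt(2)*sqrt(pi)*exp(-η^2/8)/2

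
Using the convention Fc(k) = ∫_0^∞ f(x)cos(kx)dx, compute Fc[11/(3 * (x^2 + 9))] 11 * pi * exp(-3 * k)/18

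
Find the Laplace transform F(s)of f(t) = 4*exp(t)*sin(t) 4/((s - 1)^2+1)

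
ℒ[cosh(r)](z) z/(z^2 - 1)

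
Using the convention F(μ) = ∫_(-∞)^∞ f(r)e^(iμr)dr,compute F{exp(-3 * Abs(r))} 6/(μ^2 + 9)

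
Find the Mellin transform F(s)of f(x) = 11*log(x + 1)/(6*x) -11*pi*csc(pi*s)/(6*s - 6)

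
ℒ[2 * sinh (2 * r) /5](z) 4/ (5 * (z^2 - 4) ) 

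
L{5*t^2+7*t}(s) 7/s^2+10/s^3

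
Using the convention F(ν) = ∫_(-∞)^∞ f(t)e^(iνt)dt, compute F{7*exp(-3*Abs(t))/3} 14/(ν^2+9)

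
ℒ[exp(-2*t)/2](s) 1/(2*(s+2))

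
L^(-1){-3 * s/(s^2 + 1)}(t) -3 * cos(t)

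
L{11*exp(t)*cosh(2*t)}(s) 11*(s - 1)/((s - 1)^2 - 4)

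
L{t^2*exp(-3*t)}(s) 2/(s + 3)^3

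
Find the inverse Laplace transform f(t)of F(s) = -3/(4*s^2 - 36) -sinh(3*t)/4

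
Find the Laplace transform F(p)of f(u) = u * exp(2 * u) (p - 2)^(-2)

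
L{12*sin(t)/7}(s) 12/(7*(s^2 + 1))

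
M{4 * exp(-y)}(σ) 4 * gamma(σ)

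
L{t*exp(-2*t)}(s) (s + 2)^(-2)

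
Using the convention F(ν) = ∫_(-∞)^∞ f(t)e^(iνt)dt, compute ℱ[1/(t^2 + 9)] pi * exp(-3 * Abs(ν))/3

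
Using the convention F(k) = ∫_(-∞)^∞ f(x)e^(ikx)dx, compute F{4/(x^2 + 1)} 4*pi*exp(-Abs(k))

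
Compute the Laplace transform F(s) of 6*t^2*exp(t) 12/(s - 1) ^3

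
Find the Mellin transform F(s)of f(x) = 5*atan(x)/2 -5*pi*sec(pi*s/2)/(4*s)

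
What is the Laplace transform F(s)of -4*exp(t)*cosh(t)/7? 4*(1 - s)/(7*s*(s - 2))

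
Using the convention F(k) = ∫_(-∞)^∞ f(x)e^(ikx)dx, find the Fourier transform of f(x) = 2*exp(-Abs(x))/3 4/(3*(k^2 + 1))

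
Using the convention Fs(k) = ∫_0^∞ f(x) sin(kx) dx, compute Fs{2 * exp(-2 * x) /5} 2 * k/(5 * (k^2+4) ) 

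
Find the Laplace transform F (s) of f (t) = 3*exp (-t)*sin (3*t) 9/ ( (s+1) ^2+9) 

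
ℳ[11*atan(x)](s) -11*pi*sec(pi*s/2)/(2*s)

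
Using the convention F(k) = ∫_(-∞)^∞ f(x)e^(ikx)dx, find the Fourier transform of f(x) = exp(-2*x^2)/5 sqrt(2)*sqrt(pi)*exp(-k^2/8)/10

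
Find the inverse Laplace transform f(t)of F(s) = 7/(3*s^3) 7*t^2/6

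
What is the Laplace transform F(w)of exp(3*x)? 1/(w - 3)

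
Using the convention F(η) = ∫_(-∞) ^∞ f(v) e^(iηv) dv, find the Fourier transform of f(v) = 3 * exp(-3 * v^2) sqrt(3) * sqrt(pi) * exp(-η^2/12) 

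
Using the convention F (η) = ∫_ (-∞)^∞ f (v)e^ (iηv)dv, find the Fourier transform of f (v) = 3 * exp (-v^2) 3 * sqrt (pi) * exp (-η^2/4)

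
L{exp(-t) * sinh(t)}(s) 1/(s * (s+2))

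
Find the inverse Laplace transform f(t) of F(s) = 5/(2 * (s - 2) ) 5 * exp(2 * t) /2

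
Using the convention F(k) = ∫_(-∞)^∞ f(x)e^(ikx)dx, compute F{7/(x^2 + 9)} 7*pi*exp(-3*Abs(k))/3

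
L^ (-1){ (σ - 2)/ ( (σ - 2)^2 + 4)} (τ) exp (2*τ)*cos (2*τ)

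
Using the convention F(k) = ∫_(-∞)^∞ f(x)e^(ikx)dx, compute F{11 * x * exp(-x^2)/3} 11 * I * sqrt(pi) * k * exp(-k^2/4)/6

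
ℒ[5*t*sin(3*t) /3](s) 10*s/(s^2 + 9) ^2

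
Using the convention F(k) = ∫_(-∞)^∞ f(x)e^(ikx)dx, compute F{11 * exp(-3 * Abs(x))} 66/(k^2 + 9)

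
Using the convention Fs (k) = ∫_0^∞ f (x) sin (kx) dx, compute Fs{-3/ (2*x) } -3*pi/4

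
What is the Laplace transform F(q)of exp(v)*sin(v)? 1/((q - 1)^2 + 1)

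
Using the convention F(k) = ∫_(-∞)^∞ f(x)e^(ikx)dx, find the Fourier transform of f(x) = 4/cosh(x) 4 * pi/cosh(pi * k/2)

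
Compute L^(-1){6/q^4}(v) v^3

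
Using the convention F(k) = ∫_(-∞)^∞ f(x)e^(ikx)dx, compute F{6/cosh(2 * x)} 3 * pi/cosh(pi * k/4)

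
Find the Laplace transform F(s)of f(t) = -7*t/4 -7/(4*s^2)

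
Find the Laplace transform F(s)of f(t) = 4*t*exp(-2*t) 4/(s + 2)^2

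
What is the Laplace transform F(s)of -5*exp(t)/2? -5/(2*s - 2)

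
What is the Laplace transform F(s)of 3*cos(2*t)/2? 3*s/(2*(s^2 + 4))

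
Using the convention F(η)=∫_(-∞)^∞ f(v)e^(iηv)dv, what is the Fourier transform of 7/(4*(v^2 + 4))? 7*pi*exp(-2*Abs(η))/8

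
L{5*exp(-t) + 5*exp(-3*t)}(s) 5/(s + 1) + 5/(s + 3)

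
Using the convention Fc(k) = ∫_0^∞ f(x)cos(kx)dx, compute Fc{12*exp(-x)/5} 12/(5*(k^2+1))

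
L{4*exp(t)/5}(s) 4/(5*(s - 1))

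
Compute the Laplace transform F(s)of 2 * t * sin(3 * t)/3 4 * s/(s^2 + 9)^2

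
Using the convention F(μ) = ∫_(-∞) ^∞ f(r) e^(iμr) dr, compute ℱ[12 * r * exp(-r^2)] 6 * I * sqrt(pi) * μ * exp(-μ^2/4) 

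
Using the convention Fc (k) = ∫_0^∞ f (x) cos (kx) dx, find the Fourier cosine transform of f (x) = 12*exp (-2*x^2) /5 3*sqrt (2)*sqrt (pi)*exp (-k^2/8) /5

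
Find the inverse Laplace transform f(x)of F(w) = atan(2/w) sin(2 * x)/x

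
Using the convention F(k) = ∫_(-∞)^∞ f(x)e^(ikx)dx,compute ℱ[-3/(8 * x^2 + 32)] -3 * pi * exp(-2 * Abs(k))/16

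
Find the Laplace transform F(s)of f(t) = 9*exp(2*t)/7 9/(7*(s - 2))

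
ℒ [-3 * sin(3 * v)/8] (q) -9/(8 * q^2 + 72)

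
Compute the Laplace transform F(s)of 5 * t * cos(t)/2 5 * (s^2 - 1)/(2 * (s^2 + 1)^2)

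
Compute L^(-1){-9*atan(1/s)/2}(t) -9*sin(t)/(2*t)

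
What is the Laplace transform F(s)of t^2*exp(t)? 2/(s - 1)^3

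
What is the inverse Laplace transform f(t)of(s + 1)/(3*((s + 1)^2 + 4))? exp(-t)*cos(2*t)/3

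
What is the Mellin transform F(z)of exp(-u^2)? gamma(z/2)/2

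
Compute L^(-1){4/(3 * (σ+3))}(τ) 4 * exp(-3 * τ)/3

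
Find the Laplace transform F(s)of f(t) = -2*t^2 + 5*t 5/s^2 - 4/s^3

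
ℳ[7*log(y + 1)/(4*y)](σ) -7*pi*csc(pi*σ)/(4*σ - 4)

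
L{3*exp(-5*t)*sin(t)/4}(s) 3/(4*((s + 5)^2 + 1))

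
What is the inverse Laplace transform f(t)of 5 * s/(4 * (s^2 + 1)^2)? 5 * t * sin(t)/8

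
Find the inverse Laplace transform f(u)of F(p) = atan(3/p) sin(3*u)/u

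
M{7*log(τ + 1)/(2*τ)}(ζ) -7*pi*csc(pi*ζ)/(2*ζ - 2)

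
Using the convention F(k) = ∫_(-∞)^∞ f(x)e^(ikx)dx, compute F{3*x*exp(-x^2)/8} 3*I*sqrt(pi)*k*exp(-k^2/4)/16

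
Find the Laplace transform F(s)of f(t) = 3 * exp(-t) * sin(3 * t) 9/((s + 1)^2 + 9)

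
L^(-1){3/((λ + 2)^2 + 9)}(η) exp(-2 * η) * sin(3 * η)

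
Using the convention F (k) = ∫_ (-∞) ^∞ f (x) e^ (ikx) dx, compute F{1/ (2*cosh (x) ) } pi/ (2*cosh (pi*k/2) ) 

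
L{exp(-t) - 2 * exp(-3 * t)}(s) 1/(s + 1) - 2/(s + 3)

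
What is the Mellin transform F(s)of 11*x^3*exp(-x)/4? 11*gamma(s + 3)/4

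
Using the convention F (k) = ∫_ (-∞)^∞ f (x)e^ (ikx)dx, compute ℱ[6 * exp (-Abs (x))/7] 12/ (7 * (k^2 + 1))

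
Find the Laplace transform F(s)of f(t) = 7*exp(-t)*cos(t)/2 7*(s + 1)/(2*((s + 1)^2 + 1))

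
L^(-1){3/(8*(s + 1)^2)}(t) 3*t*exp(-t)/8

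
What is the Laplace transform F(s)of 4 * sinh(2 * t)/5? 8/(5 * (s^2-4))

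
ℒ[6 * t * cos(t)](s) 6 * (s^2 - 1)/(s^2+1)^2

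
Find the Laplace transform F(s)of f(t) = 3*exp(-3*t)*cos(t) 3*(s + 3)/((s + 3)^2 + 1)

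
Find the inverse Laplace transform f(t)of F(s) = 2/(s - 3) 2 * exp(3 * t)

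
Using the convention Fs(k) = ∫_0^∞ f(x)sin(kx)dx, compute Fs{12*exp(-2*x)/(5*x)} 12*atan(k/2)/5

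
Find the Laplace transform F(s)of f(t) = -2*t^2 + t s^(-2) - 4/s^3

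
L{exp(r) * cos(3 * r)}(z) (z - 1)/((z - 1)^2 + 9)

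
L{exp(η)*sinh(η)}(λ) 1/(λ*(λ - 2))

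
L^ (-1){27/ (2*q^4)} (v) 9*v^3/4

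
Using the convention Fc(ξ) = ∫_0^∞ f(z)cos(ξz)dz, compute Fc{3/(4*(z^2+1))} 3*pi*exp(-ξ)/8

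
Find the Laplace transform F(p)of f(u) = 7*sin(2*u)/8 7/(4*(p^2 + 4))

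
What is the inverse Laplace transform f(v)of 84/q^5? 7 * v^4/2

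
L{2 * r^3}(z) 12/z^4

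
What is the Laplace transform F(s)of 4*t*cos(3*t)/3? 4*(s^2 - 9)/(3*(s^2 + 9)^2)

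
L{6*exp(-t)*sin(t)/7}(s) 6/(7*((s + 1)^2 + 1))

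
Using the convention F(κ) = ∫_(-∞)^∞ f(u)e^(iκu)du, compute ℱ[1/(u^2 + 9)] pi * exp(-3 * Abs(κ))/3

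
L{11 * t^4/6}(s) 44/s^5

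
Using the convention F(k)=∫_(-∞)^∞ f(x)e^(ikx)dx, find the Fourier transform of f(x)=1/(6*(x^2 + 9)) pi*exp(-3*Abs(k))/18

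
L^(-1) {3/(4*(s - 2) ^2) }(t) 3*t*exp(2*t) /4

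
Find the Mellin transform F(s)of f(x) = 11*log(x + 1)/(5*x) -11*pi*csc(pi*s)/(5*s - 5)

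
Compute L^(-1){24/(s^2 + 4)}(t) 12*sin(2*t)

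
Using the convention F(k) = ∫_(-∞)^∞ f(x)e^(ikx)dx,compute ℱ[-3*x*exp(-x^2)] -3*I*sqrt(pi)*k*exp(-k^2/4)/2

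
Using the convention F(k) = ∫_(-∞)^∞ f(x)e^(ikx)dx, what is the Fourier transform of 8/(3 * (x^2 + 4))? 4 * pi * exp(-2 * Abs(k))/3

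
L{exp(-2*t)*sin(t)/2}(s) 1/(2*((s + 2)^2 + 1))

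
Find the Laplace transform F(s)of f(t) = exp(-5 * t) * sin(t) 1/((s + 5)^2 + 1)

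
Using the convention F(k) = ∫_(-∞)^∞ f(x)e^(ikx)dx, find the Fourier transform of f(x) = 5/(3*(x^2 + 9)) 5*pi*exp(-3*Abs(k))/9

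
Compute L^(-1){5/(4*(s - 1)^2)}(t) 5*t*exp(t)/4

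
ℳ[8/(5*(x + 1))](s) 8*pi*csc(pi*s)/5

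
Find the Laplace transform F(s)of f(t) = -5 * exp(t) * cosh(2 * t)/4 5 * (1 - s)/(4 * ((s - 1)^2 - 4))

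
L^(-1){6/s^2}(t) 6 * t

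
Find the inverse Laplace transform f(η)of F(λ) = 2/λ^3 η^2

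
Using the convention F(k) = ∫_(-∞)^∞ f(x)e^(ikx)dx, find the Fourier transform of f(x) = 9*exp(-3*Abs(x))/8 27/(4*(k^2 + 9))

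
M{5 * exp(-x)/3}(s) 5 * gamma(s)/3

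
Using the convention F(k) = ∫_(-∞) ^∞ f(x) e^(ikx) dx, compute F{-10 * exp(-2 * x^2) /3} -5 * sqrt(2) * sqrt(pi) * exp(-k^2/8) /3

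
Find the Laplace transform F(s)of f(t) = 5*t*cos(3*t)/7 5*(s^2 - 9)/(7*(s^2 + 9)^2)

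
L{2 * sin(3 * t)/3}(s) 2/(s^2 + 9)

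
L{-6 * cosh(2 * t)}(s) -6 * s/(s^2 - 4)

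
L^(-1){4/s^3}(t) 2 * t^2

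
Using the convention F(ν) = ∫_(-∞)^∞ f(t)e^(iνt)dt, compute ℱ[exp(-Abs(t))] 2/(ν^2 + 1)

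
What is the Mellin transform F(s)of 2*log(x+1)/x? -2*pi*csc(pi*s)/(s - 1)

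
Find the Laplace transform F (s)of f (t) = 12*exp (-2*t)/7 12/ (7*(s + 2))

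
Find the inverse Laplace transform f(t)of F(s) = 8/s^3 4*t^2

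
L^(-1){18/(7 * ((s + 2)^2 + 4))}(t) 9 * exp(-2 * t) * sin(2 * t)/7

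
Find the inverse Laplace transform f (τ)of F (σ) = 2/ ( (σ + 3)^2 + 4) exp (-3 * τ) * sin (2 * τ)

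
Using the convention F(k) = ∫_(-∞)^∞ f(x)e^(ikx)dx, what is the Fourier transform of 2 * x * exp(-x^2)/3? I * sqrt(pi) * k * exp(-k^2/4)/3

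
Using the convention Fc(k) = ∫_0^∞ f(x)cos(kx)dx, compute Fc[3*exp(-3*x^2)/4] sqrt(3)*sqrt(pi)*exp(-k^2/12)/8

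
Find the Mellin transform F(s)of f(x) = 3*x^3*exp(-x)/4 3*gamma(s + 3)/4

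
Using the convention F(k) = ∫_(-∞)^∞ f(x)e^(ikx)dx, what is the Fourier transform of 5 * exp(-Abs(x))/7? 10/(7 * (k^2+1))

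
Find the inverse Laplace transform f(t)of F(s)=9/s 9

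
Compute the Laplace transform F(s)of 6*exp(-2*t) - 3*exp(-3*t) 6/(s + 2) - 3/(s + 3)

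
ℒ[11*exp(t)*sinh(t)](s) 11/(s*(s - 2))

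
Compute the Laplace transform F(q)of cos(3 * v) q/(q^2 + 9)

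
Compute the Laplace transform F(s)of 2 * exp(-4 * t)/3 2/(3 * (s + 4))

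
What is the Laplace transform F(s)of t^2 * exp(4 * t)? 2/(s - 4)^3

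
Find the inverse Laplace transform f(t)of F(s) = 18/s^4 3 * t^3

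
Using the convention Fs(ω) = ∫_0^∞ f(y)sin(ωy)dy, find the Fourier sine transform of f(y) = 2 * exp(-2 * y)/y 2 * atan(ω/2)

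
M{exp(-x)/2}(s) gamma(s)/2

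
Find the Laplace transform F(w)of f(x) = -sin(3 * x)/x -atan(3/w)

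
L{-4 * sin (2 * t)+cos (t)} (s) s/ (s^2+1) - 8/ (s^2+4)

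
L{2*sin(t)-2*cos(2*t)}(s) 2/(s^2 + 1)-2*s/(s^2 + 4)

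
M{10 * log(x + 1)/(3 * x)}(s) -10 * pi * csc(pi * s)/(3 * s - 3)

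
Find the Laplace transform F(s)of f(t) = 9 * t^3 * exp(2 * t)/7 54/(7 * (s - 2)^4)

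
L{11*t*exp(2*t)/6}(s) 11/(6*(s - 2)^2)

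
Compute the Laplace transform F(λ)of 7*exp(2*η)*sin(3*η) 21/((λ - 2)^2 + 9)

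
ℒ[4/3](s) 4/(3*s)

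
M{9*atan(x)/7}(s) -9*pi*sec(pi*s/2)/(14*s)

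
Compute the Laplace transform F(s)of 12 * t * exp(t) 12/(s - 1)^2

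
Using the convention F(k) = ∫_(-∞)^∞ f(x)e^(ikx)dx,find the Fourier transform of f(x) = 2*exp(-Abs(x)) 4/(k^2 + 1)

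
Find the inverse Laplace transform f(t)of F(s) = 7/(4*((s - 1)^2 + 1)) 7*exp(t)*sin(t)/4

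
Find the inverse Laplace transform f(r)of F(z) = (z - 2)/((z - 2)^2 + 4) exp(2*r)*cos(2*r)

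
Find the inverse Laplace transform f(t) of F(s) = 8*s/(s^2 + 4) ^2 2*t*sin(2*t) 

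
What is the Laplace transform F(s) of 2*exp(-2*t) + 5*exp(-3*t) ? 2/(s + 2) + 5/(s + 3) 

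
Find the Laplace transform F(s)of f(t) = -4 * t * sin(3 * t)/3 -8 * s/(s^2 + 9)^2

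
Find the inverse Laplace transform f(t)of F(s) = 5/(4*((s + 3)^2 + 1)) 5*exp(-3*t)*sin(t)/4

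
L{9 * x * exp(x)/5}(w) 9/(5 * (w - 1)^2)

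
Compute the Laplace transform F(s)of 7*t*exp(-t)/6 7/(6*(s + 1)^2)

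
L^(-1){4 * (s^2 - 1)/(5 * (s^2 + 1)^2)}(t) 4 * t * cos(t)/5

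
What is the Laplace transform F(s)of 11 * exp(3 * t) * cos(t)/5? 11 * (s - 3)/(5 * ((s - 3)^2 + 1))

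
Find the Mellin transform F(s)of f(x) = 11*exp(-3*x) 11*gamma(s)/3^s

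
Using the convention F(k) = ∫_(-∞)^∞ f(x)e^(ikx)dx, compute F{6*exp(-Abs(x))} 12/(k^2 + 1)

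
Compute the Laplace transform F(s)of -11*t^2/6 -11/(3*s^3)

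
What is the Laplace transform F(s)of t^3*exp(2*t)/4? 3/(2*(s - 2)^4)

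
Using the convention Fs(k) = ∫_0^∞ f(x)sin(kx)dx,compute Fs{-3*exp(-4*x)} -3*k/(k^2 + 16)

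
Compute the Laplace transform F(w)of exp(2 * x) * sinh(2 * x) 2/(w * (w - 4))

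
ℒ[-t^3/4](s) -3/(2 * s^4)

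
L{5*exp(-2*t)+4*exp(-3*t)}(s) 4/(s+3)+5/(s+2)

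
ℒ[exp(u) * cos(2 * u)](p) (p - 1)/((p - 1)^2+4)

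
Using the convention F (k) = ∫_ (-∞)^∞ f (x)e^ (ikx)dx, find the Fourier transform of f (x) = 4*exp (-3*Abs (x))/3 8/ (k^2+9)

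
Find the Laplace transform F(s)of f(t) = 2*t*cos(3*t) 2*(s^2 - 9)/(s^2 + 9)^2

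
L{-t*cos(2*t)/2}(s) (4 - s^2)/(2*(s^2 + 4)^2)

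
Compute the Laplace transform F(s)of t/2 1/(2*s^2)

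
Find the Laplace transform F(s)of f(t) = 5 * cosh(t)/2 5 * s/(2 * (s^2 - 1))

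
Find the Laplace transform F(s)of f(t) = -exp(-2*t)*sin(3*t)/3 -1/((s + 2)^2 + 9)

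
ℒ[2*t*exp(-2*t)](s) 2/(s + 2)^2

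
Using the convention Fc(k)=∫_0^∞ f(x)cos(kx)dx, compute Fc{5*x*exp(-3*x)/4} 5*(9 - k^2)/(4*(k^2 + 9)^2)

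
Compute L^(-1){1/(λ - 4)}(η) exp(4 * η)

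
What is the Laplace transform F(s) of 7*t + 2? 7/s^2 + 2/s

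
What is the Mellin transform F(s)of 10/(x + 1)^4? 5 * gamma(s) * gamma(4 - s)/3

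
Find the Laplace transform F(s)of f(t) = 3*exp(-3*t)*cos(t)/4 3*(s + 3)/(4*((s + 3)^2 + 1))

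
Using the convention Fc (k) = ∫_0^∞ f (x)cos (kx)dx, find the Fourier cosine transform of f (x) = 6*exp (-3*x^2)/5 sqrt (3)*sqrt (pi)*exp (-k^2/12)/5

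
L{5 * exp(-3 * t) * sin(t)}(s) 5/((s + 3)^2 + 1)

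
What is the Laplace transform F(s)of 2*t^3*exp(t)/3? 4/(s - 1)^4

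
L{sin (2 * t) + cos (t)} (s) 2/ (s^2 + 4) + s/ (s^2 + 1)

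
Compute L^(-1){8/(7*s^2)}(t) 8*t/7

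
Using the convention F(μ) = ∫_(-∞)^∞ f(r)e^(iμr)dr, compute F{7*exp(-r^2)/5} 7*sqrt(pi)*exp(-μ^2/4)/5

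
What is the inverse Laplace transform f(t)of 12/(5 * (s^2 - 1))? 12 * sinh(t)/5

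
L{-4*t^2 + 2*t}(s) 2/s^2 - 8/s^3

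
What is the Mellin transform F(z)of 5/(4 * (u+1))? 5 * pi * csc(pi * z)/4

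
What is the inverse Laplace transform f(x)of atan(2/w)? sin(2*x)/x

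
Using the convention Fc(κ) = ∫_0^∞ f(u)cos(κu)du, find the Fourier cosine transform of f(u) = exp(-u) 1/(κ^2+1)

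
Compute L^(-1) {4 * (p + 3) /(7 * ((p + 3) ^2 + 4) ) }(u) 4 * exp(-3 * u) * cos(2 * u) /7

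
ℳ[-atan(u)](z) pi * sec(pi * z/2)/(2 * z)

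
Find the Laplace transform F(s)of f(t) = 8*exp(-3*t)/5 8/(5*(s + 3))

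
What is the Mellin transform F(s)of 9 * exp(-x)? 9 * gamma(s)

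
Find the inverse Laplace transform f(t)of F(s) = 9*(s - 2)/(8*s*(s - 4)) 9*exp(2*t)*cosh(2*t)/8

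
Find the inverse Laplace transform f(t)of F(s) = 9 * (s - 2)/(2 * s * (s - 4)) 9 * exp(2 * t) * cosh(2 * t)/2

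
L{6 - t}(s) 6/s - 1/s^2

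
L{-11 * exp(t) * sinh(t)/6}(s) -11/(6 * s * (s - 2))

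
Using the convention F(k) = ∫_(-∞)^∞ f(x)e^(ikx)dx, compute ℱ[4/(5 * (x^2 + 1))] 4 * pi * exp(-Abs(k))/5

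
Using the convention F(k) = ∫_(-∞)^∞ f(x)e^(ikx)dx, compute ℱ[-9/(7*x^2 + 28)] -9*pi*exp(-2*Abs(k))/14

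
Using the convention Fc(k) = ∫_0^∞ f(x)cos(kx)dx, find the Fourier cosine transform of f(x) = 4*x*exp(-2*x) 4*(4 - k^2)/(k^2 + 4)^2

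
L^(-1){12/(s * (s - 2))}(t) 12 * exp(t) * sinh(t)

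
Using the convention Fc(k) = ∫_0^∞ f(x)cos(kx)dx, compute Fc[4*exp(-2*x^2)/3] sqrt(2)*sqrt(pi)*exp(-k^2/8)/3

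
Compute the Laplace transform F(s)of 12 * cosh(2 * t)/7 12 * s/(7 * (s^2 - 4))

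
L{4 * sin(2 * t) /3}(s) 8/(3 * (s^2+4) ) 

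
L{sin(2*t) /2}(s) 1/(s^2+4) 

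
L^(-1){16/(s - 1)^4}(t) 8 * t^3 * exp(t)/3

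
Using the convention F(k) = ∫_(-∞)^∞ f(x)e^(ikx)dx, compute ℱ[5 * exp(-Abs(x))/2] 5/(k^2 + 1)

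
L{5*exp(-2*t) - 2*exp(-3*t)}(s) 5/(s + 2) - 2/(s + 3)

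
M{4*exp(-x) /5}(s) 4*gamma(s) /5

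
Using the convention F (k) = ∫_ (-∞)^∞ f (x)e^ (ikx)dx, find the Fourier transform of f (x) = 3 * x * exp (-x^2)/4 3 * I * sqrt (pi) * k * exp (-k^2/4)/8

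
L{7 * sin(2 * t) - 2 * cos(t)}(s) 14/(s^2+4) - 2 * s/(s^2+1)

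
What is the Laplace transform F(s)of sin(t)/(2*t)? atan(1/s)/2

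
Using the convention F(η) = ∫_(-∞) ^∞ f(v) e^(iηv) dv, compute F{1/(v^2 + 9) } pi*exp(-3*Abs(η) ) /3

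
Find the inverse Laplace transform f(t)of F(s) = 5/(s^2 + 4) 5*sin(2*t)/2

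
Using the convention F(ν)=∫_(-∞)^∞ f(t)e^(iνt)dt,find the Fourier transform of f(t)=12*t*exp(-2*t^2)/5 3*sqrt(2)*I*sqrt(pi)*ν*exp(-ν^2/8)/10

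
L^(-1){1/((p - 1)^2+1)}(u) exp(u) * sin(u)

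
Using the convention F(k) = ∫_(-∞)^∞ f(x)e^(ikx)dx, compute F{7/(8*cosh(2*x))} 7*pi/(16*cosh(pi*k/4))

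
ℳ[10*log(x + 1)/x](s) -10*pi*csc(pi*s)/(s - 1)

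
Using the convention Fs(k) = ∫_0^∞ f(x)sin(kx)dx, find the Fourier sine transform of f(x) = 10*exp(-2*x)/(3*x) 10*atan(k/2)/3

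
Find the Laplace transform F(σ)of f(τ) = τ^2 2/σ^3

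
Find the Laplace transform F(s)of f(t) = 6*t 6/s^2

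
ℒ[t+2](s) 2/s+s^(-2)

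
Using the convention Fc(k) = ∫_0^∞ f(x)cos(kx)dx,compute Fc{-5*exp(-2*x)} -10/(k^2 + 4)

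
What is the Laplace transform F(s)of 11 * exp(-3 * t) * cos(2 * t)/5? 11 * (s + 3)/(5 * ((s + 3)^2 + 4))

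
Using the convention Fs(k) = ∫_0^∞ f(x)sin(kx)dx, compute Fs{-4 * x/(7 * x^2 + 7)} -2 * pi * exp(-k)/7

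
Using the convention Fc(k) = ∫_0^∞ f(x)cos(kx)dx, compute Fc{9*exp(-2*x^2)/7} 9*sqrt(2)*sqrt(pi)*exp(-k^2/8)/28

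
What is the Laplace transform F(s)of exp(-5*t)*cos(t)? (s + 5)/((s + 5)^2 + 1)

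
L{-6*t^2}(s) -12/s^3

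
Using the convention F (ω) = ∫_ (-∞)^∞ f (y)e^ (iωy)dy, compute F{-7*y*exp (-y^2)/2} -7*I*sqrt (pi)*ω*exp (-ω^2/4)/4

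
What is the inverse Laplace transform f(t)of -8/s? -8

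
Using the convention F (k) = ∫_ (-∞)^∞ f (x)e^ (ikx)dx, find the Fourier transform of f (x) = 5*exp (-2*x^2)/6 5*sqrt (2)*sqrt (pi)*exp (-k^2/8)/12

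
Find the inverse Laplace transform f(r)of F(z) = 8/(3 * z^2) 8 * r/3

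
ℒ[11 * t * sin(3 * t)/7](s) 66 * s/(7 * (s^2+9)^2)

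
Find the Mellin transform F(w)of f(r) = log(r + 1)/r -pi*csc(pi*w)/(w - 1)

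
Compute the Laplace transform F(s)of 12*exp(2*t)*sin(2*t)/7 24/(7*((s - 2)^2 + 4))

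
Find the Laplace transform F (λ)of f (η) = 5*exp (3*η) 5/ (λ - 3)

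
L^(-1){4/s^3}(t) 2*t^2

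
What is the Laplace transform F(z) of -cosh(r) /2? -z/(2*z^2 - 2) 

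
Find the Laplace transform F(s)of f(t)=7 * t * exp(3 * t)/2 7/(2 * (s - 3)^2)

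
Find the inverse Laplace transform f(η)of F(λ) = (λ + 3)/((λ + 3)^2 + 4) exp(-3*η)*cos(2*η)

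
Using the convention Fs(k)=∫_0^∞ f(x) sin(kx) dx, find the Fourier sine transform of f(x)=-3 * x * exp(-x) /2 -3 * k/(k^2 + 1) ^2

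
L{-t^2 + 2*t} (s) 2/s^2 - 2/s^3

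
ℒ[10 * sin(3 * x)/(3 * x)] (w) 10 * atan(3/w)/3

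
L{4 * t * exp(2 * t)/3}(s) 4/(3 * (s - 2)^2)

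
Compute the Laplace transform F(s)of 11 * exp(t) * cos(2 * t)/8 11 * (s - 1)/(8 * ((s - 1)^2 + 4))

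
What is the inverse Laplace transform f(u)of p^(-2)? u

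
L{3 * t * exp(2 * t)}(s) 3/(s - 2)^2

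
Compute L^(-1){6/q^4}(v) v^3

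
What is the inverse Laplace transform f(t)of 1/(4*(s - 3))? exp(3*t)/4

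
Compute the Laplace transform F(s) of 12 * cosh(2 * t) 12 * s/(s^2-4) 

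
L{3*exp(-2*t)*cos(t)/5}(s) 3*(s + 2)/(5*((s + 2)^2 + 1))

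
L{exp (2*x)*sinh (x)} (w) 1/ ( (w - 2)^2-1)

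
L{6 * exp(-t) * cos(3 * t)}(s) 6 * (s + 1)/((s + 1)^2 + 9)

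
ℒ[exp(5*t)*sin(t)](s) 1/((s - 5)^2 + 1)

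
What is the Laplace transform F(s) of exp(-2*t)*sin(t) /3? 1/(3*((s + 2) ^2 + 1) ) 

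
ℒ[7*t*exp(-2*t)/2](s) 7/(2*(s + 2)^2)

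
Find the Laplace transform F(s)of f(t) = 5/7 5/(7*s)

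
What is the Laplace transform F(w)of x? w^(-2)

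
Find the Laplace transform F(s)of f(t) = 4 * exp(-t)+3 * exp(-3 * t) 3/(s+3)+4/(s+1)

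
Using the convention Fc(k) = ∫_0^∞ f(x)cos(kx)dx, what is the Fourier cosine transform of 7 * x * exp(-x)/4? 7 * (1 - k^2)/(4 * (k^2 + 1)^2)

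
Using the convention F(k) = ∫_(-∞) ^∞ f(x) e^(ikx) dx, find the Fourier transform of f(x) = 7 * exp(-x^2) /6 7 * sqrt(pi) * exp(-k^2/4) /6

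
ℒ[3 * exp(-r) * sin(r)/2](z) 3/(2 * ((z + 1)^2 + 1))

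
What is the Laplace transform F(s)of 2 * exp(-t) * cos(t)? 2 * (s + 1)/((s + 1)^2 + 1)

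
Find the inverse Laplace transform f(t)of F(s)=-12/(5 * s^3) -6 * t^2/5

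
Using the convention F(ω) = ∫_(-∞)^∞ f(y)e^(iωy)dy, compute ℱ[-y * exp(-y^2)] -I * sqrt(pi) * ω * exp(-ω^2/4)/2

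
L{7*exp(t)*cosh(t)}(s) 7*(s - 1)/(s*(s - 2))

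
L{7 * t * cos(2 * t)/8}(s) 7 * (s^2 - 4)/(8 * (s^2 + 4)^2)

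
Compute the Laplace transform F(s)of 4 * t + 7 7/s + 4/s^2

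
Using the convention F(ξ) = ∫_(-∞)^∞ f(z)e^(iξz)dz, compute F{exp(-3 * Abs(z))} 6/(ξ^2 + 9)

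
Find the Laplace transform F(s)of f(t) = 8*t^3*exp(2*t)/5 48/(5*(s - 2)^4)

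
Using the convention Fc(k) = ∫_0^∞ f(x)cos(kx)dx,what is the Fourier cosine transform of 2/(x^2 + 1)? pi * exp(-k)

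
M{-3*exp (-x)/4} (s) -3*gamma (s)/4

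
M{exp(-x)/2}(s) gamma(s)/2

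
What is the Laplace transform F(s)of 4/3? 4/(3 * s)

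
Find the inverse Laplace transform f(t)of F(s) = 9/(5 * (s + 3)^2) 9 * t * exp(-3 * t)/5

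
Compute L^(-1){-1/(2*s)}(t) -1/2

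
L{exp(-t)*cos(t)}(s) (s+1)/((s+1)^2+1)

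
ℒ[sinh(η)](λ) 1/(λ^2 - 1)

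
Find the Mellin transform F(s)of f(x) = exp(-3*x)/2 gamma(s)/(2*3^s)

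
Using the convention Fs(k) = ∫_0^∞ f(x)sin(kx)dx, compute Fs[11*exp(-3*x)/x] 11*atan(k/3)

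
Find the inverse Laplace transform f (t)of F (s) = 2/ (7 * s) 2/7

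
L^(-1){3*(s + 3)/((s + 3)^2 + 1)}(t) 3*exp(-3*t)*cos(t)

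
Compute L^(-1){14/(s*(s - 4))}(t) 7*exp(2*t)*sinh(2*t)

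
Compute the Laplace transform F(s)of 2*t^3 12/s^4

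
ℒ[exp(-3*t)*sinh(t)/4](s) 1/(4*((s + 3)^2 - 1))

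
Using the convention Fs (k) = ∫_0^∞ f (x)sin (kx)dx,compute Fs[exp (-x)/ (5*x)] atan (k)/5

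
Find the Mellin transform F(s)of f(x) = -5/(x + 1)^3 -5*pi*(s - 2)*(s - 1)/(2*sin(pi*s))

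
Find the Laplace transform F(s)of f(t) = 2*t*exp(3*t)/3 2/(3*(s - 3)^2)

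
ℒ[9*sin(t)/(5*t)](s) 9*atan(1/s)/5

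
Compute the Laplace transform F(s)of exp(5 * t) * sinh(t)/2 1/(2 * ((s - 5)^2 - 1))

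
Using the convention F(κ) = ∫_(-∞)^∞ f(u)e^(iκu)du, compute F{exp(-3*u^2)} sqrt(3)*sqrt(pi)*exp(-κ^2/12)/3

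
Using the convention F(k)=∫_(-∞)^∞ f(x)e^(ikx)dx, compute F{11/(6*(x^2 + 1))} 11*pi*exp(-Abs(k))/6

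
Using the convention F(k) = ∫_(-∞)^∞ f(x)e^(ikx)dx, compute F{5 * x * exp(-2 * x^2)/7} 5 * sqrt(2) * I * sqrt(pi) * k * exp(-k^2/8)/56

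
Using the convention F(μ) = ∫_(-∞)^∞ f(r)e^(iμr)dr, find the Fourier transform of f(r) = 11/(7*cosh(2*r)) 11*pi/(14*cosh(pi*μ/4))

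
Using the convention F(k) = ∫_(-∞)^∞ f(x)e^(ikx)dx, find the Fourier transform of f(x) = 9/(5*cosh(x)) 9*pi/(5*cosh(pi*k/2))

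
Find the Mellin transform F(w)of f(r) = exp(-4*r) gamma(w)/4^w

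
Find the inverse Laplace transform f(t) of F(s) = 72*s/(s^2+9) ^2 12*t*sin(3*t) 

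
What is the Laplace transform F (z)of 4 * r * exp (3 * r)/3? 4/ (3 * (z - 3)^2)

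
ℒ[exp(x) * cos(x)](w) (w - 1)/((w - 1)^2 + 1)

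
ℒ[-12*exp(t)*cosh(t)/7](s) 12*(1 - s)/(7*s*(s - 2))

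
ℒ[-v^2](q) -2/q^3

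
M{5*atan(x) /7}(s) -5*pi*sec(pi*s/2) /(14*s) 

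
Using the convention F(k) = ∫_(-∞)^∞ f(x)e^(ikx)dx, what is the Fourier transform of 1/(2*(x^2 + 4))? pi*exp(-2*Abs(k))/4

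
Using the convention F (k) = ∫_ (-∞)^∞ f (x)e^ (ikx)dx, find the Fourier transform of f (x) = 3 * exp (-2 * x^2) 3 * sqrt (2) * sqrt (pi) * exp (-k^2/8)/2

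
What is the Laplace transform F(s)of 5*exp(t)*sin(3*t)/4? 15/(4*((s - 1)^2 + 9))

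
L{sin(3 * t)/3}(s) 1/(s^2 + 9)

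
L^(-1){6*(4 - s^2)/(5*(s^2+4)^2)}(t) -6*t*cos(2*t)/5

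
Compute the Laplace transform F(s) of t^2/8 1/(4 * s^3) 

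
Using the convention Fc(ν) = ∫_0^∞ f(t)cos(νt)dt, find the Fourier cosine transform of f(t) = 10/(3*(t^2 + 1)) 5*pi*exp(-ν)/3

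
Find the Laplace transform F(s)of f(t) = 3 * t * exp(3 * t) 3/(s - 3)^2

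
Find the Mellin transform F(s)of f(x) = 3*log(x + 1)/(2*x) -3*pi*csc(pi*s)/(2*s - 2)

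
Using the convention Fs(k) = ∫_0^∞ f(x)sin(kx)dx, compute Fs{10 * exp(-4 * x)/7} 10 * k/(7 * (k^2 + 16))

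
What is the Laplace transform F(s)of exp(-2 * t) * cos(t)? (s+2)/((s+2)^2+1)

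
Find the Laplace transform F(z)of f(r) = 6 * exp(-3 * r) 6/(z+3)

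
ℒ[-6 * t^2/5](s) -12/(5 * s^3)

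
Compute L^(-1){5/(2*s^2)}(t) 5*t/2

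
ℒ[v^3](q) 6/q^4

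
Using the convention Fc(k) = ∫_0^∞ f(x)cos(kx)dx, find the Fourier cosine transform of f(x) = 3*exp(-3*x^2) sqrt(3)*sqrt(pi)*exp(-k^2/12)/2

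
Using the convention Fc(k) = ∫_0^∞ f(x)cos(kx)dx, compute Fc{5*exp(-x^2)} 5*sqrt(pi)*exp(-k^2/4)/2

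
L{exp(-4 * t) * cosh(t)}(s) (s + 4)/((s + 4)^2 - 1)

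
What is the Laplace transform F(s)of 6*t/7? 6/(7*s^2)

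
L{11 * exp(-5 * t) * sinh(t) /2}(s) 11/(2 * ((s + 5) ^2-1) ) 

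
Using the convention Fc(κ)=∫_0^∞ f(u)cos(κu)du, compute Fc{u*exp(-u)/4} (1 - κ^2)/(4*(κ^2 + 1)^2)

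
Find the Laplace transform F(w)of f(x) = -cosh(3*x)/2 -w/(2*w^2-18)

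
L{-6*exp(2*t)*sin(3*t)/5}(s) -18/(5*(s - 2)^2 + 45)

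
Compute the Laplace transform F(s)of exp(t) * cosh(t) (s - 1)/(s * (s - 2))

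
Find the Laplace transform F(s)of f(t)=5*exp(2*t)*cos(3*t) 5*(s - 2)/((s - 2)^2 + 9)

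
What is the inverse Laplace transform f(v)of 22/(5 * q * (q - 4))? 11 * exp(2 * v) * sinh(2 * v)/5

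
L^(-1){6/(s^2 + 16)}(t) 3*sin(4*t)/2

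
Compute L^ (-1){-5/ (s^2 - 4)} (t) -5 * sinh (2 * t)/2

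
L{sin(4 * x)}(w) 4/(w^2 + 16)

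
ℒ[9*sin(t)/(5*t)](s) 9*atan(1/s)/5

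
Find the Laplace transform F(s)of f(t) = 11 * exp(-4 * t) 11/(s + 4)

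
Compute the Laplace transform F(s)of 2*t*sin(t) 4*s/(s^2 + 1)^2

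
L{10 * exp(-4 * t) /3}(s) 10/(3 * (s + 4) ) 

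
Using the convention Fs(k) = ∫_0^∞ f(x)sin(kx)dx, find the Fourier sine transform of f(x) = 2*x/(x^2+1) pi*exp(-k)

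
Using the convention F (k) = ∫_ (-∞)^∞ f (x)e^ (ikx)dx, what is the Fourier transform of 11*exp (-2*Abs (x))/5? 44/ (5*(k^2 + 4))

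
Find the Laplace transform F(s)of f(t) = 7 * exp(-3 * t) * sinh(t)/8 7/(8 * ((s + 3)^2 - 1))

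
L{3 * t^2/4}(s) 3/(2 * s^3)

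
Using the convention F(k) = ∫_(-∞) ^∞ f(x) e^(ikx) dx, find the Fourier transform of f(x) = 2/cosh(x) 2*pi/cosh(pi*k/2) 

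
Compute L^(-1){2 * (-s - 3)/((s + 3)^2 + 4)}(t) -2 * exp(-3 * t) * cos(2 * t)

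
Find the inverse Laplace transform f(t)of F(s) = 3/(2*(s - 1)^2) 3*t*exp(t)/2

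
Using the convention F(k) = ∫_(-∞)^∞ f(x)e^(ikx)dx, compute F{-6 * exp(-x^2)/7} -6 * sqrt(pi) * exp(-k^2/4)/7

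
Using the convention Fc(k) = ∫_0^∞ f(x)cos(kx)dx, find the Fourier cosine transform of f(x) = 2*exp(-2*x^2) sqrt(2)*sqrt(pi)*exp(-k^2/8)/2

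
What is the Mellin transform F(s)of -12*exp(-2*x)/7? -12*gamma(s)/(7*2^s)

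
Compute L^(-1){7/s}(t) 7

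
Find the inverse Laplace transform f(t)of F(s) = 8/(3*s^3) 4*t^2/3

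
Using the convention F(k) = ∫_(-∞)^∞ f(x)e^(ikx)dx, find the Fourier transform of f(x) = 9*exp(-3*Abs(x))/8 27/(4*(k^2 + 9))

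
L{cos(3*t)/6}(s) s/(6*(s^2 + 9))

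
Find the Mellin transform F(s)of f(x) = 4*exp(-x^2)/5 2*gamma(s/2)/5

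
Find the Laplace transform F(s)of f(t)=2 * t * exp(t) 2/(s - 1)^2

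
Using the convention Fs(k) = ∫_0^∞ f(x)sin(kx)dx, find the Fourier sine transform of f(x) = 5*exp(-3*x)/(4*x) 5*atan(k/3)/4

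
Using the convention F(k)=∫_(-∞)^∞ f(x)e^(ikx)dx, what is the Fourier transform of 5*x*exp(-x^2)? 5*I*sqrt(pi)*k*exp(-k^2/4)/2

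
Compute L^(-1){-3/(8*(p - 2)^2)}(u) -3*u*exp(2*u)/8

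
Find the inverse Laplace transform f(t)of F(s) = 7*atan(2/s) 7*sin(2*t)/t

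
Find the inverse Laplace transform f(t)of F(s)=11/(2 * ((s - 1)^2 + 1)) 11 * exp(t) * sin(t)/2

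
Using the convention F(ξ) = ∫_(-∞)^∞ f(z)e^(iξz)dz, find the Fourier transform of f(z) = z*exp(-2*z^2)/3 sqrt(2)*I*sqrt(pi)*ξ*exp(-ξ^2/8)/24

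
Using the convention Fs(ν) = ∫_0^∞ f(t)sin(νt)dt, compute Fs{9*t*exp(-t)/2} 9*ν/(ν^2 + 1)^2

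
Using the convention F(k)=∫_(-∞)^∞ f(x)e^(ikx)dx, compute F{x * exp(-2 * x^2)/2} sqrt(2) * I * sqrt(pi) * k * exp(-k^2/8)/16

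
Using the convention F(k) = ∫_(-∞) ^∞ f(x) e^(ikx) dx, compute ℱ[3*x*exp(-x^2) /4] 3*I*sqrt(pi)*k*exp(-k^2/4) /8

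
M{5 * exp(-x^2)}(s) 5 * gamma(s/2)/2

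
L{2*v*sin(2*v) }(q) 8*q/(q^2 + 4) ^2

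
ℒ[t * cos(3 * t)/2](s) (s^2 - 9)/(2 * (s^2 + 9)^2)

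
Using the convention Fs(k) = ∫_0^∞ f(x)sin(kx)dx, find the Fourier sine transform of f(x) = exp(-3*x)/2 k/(2*(k^2 + 9))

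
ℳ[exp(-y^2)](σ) gamma(σ/2)/2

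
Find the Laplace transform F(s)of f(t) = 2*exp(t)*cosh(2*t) 2*(s - 1)/((s - 1)^2-4)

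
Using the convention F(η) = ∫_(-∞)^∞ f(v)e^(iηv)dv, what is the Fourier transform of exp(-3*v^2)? sqrt(3)*sqrt(pi)*exp(-η^2/12)/3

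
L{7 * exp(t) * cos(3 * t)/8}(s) 7 * (s - 1)/(8 * ((s - 1)^2 + 9))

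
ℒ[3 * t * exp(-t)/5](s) 3/(5 * (s + 1)^2)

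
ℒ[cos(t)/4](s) s/(4*(s^2+1))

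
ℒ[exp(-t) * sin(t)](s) 1/((s+1) ^2+1) 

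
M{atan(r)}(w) -pi*sec(pi*w/2)/(2*w)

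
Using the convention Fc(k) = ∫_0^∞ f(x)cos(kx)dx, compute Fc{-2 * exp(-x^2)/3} -sqrt(pi) * exp(-k^2/4)/3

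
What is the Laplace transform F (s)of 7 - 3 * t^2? 7/s - 6/s^3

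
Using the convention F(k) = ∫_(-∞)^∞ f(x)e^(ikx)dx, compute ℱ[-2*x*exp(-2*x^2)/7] -sqrt(2)*I*sqrt(pi)*k*exp(-k^2/8)/28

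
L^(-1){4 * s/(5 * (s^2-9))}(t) 4 * cosh(3 * t)/5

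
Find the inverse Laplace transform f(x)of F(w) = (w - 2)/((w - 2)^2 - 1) exp(2 * x) * cosh(x)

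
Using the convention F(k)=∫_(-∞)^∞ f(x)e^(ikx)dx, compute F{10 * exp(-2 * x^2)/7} 5 * sqrt(2) * sqrt(pi) * exp(-k^2/8)/7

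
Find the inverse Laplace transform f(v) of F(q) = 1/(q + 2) exp(-2 * v) 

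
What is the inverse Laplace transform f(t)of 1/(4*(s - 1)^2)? t*exp(t)/4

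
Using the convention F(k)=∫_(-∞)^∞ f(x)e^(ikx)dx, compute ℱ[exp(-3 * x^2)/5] sqrt(3) * sqrt(pi) * exp(-k^2/12)/15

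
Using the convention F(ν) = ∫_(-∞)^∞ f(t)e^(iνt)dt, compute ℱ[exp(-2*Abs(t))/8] 1/(2*(ν^2 + 4))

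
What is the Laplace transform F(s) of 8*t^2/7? 16/(7*s^3) 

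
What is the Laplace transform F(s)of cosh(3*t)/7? s/(7*(s^2-9))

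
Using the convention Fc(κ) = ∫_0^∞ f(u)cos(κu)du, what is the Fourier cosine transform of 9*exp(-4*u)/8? 9/(2*(κ^2 + 16))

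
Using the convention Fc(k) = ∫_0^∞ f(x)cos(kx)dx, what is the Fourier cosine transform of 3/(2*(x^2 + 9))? pi*exp(-3*k)/4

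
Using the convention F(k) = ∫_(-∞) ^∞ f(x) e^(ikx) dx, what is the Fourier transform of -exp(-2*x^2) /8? -sqrt(2)*sqrt(pi)*exp(-k^2/8) /16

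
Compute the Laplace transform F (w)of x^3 6/w^4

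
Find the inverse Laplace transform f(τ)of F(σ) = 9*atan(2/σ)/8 9*sin(2*τ)/(8*τ)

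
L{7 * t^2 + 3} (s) 14/s^3 + 3/s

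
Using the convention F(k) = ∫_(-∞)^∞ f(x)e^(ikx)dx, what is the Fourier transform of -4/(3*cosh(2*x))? -2*pi/(3*cosh(pi*k/4))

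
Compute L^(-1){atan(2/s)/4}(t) sin(2*t)/(4*t)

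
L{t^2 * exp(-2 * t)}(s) 2/(s + 2)^3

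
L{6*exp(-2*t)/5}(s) 6/(5*(s + 2))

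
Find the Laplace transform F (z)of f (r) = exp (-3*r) 1/ (z + 3)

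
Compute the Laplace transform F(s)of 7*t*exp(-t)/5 7/(5*(s + 1)^2)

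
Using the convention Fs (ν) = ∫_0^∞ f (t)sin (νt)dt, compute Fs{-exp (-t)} -ν/ (ν^2 + 1)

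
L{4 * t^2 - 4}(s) 8/s^3 - 4/s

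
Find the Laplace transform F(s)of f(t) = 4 4/s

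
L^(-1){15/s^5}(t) 5*t^4/8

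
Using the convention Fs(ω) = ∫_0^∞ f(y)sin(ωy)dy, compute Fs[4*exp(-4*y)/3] 4*ω/(3*(ω^2 + 16))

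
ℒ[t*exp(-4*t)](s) (s + 4)^(-2)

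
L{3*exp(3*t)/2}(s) 3/(2*(s - 3))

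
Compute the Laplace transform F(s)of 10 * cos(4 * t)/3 10 * s/(3 * (s^2+16))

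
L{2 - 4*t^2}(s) 2/s - 8/s^3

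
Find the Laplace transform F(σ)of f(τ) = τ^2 2/σ^3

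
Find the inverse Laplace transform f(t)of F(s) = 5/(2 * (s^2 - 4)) 5 * sinh(2 * t)/4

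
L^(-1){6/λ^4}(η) η^3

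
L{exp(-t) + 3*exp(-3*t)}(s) 3/(s + 3) + 1/(s + 1)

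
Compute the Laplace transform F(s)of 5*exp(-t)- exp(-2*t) 5/(s + 1) - 1/(s + 2)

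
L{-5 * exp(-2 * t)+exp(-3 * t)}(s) 1/(s+3) - 5/(s+2)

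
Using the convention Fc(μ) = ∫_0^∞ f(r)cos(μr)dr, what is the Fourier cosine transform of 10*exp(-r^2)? 5*sqrt(pi)*exp(-μ^2/4)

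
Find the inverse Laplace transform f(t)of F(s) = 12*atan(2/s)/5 12*sin(2*t)/(5*t)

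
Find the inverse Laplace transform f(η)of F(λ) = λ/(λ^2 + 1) cos(η)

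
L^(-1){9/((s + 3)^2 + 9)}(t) 3*exp(-3*t)*sin(3*t)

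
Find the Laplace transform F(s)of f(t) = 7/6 7/(6*s)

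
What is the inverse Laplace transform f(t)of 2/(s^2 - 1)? 2 * sinh(t)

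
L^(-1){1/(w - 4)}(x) exp(4*x)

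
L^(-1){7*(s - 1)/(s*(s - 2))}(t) 7*exp(t)*cosh(t)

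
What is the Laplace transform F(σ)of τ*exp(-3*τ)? (σ + 3)^(-2)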